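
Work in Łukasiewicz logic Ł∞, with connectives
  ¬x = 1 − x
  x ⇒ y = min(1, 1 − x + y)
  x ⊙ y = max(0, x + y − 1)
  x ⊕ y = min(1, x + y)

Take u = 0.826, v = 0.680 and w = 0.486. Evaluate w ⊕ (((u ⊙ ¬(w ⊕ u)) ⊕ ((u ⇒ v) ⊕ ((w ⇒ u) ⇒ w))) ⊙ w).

0.972

w ⊕ u = min(1, 0.486 + 0.826) = min(1, 1.312) = 1.000
¬(w ⊕ u) = 1 − 1.000 = 0.000
u ⊙ ¬(w ⊕ u) = max(0, 0.826 + 0.000 − 1) = max(0, -0.174) = 0.000
u ⇒ v = min(1, 1 − 0.826 + 0.680) = min(1, 0.854) = 0.854
w ⇒ u = min(1, 1 − 0.486 + 0.826) = min(1, 1.340) = 1.000
(w ⇒ u) ⇒ w = min(1, 1 − 1.000 + 0.486) = min(1, 0.486) = 0.486
(u ⇒ v) ⊕ ((w ⇒ u) ⇒ w) = min(1, 0.854 + 0.486) = min(1, 1.340) = 1.000
(u ⊙ ¬(w ⊕ u)) ⊕ ((u ⇒ v) ⊕ ((w ⇒ u) ⇒ w)) = min(1, 0.000 + 1.000) = min(1, 1.000) = 1.000
((u ⊙ ¬(w ⊕ u)) ⊕ ((u ⇒ v) ⊕ ((w ⇒ u) ⇒ w))) ⊙ w = max(0, 1.000 + 0.486 − 1) = max(0, 0.486) = 0.486
w ⊕ (((u ⊙ ¬(w ⊕ u)) ⊕ ((u ⇒ v) ⊕ ((w ⇒ u) ⇒ w))) ⊙ w) = min(1, 0.486 + 0.486) = min(1, 0.972) = 0.972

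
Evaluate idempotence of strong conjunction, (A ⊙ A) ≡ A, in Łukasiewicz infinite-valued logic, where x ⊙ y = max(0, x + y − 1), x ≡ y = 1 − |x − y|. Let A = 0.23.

0.77

A ⊙ A = max(0, 0.23 + 0.23 − 1) = max(0, -0.54) = 0.00
(A ⊙ A) ≡ A = 1 − |0.00 − 0.23| = 1 − 0.23 = 0.77
(The value 0.77 < 1 shows this instance is not satisfied; fails in Ł∞ since a ⊗ a = max(0, 2a−1) ≠ a in general.)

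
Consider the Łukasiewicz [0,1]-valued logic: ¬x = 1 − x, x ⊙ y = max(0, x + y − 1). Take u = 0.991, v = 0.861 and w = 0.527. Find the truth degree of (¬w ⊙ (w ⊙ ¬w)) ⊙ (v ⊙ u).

0.000

¬w = 1 − 0.527 = 0.473
w ⊙ ¬w = max(0, 0.527 + 0.473 − 1) = max(0, 0.000) = 0.000
¬w ⊙ (w ⊙ ¬w) = max(0, 0.473 + 0.000 − 1) = max(0, -0.527) = 0.000
v ⊙ u = max(0, 0.861 + 0.991 − 1) = max(0, 0.852) = 0.852
(¬w ⊙ (w ⊙ ¬w)) ⊙ (v ⊙ u) = max(0, 0.000 + 0.852 − 1) = max(0, -0.148) = 0.000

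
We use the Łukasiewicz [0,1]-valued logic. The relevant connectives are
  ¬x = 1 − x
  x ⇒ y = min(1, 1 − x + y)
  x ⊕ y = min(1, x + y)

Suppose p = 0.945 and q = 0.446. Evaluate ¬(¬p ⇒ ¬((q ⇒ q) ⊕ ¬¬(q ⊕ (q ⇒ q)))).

¬p = 1 − 0.945 = 0.055
q ⇒ q = min(1, 1 − 0.446 + 0.446) = min(1, 1.000) = 1.000
q ⊕ (q ⇒ q) = min(1, 0.446 + 1.000) = min(1, 1.446) = 1.000
¬(q ⊕ (q ⇒ q)) = 1 − 1.000 = 0.000
¬¬(q ⊕ (q ⇒ q)) = 1 − 0.000 = 1.000
(q ⇒ q) ⊕ ¬¬(q ⊕ (q ⇒ q)) = min(1, 1.000 + 1.000) = min(1, 2.000) = 1.000
¬((q ⇒ q) ⊕ ¬¬(q ⊕ (q ⇒ q))) = 1 − 1.000 = 0.000
¬p ⇒ ¬((q ⇒ q) ⊕ ¬¬(q ⊕ (q ⇒ q))) = min(1, 1 − 0.055 + 0.000) = min(1, 0.945) = 0.945
¬(¬p ⇒ ¬((q ⇒ q) ⊕ ¬¬(q ⊕ (q ⇒ q)))) = 1 − 0.945 = 0.055

0.055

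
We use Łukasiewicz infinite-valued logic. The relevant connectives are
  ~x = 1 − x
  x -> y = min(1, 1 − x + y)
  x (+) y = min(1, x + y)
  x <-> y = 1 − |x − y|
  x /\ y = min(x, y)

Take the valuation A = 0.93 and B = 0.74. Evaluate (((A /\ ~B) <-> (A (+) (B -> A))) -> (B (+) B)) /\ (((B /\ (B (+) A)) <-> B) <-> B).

~B = 1 − 0.74 = 0.26
A /\ ~B = min(0.93, 0.26) = 0.26
B -> A = min(1, 1 − 0.74 + 0.93) = min(1, 1.19) = 1.00
A (+) (B -> A) = min(1, 0.93 + 1.00) = min(1, 1.93) = 1.00
(A /\ ~B) <-> (A (+) (B -> A)) = 1 − |0.26 − 1.00| = 1 − 0.74 = 0.26
B (+) B = min(1, 0.74 + 0.74) = min(1, 1.48) = 1.00
((A /\ ~B) <-> (A (+) (B -> A))) -> (B (+) B) = min(1, 1 − 0.26 + 1.00) = min(1, 1.74) = 1.00
B (+) A = min(1, 0.74 + 0.93) = min(1, 1.67) = 1.00
B /\ (B (+) A) = min(0.74, 1.00) = 0.74
(B /\ (B (+) A)) <-> B = 1 − |0.74 − 0.74| = 1 − 0.00 = 1.00
((B /\ (B (+) A)) <-> B) <-> B = 1 − |1.00 − 0.74| = 1 − 0.26 = 0.74
(((A /\ ~B) <-> (A (+) (B -> A))) -> (B (+) B)) /\ (((B /\ (B (+) A)) <-> B) <-> B) = min(1.00, 0.74) = 0.74

0.74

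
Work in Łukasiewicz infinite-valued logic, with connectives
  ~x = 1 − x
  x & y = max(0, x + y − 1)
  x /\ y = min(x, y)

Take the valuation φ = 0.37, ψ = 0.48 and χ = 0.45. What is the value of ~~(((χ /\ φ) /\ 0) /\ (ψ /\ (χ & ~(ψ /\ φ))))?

χ /\ φ = min(0.45, 0.37) = 0.37
(χ /\ φ) /\ 0 = min(0.37, 0.00) = 0.00
ψ /\ φ = min(0.48, 0.37) = 0.37
~(ψ /\ φ) = 1 − 0.37 = 0.63
χ & ~(ψ /\ φ) = max(0, 0.45 + 0.63 − 1) = max(0, 0.08) = 0.08
ψ /\ (χ & ~(ψ /\ φ)) = min(0.48, 0.08) = 0.08
((χ /\ φ) /\ 0) /\ (ψ /\ (χ & ~(ψ /\ φ))) = min(0.00, 0.08) = 0.00
~(((χ /\ φ) /\ 0) /\ (ψ /\ (χ & ~(ψ /\ φ)))) = 1 − 0.00 = 1.00
~~(((χ /\ φ) /\ 0) /\ (ψ /\ (χ & ~(ψ /\ φ)))) = 1 − 1.00 = 0.00

0.00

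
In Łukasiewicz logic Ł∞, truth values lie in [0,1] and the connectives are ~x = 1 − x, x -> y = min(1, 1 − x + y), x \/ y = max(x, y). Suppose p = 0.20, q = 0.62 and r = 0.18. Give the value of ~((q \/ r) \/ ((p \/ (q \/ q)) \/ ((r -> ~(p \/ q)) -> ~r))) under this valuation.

0.18

q \/ r = max(0.62, 0.18) = 0.62
q \/ q = max(0.62, 0.62) = 0.62
p \/ (q \/ q) = max(0.20, 0.62) = 0.62
p \/ q = max(0.20, 0.62) = 0.62
~(p \/ q) = 1 − 0.62 = 0.38
r -> ~(p \/ q) = min(1, 1 − 0.18 + 0.38) = min(1, 1.20) = 1.00
~r = 1 − 0.18 = 0.82
(r -> ~(p \/ q)) -> ~r = min(1, 1 − 1.00 + 0.82) = min(1, 0.82) = 0.82
(p \/ (q \/ q)) \/ ((r -> ~(p \/ q)) -> ~r) = max(0.62, 0.82) = 0.82
(q \/ r) \/ ((p \/ (q \/ q)) \/ ((r -> ~(p \/ q)) -> ~r)) = max(0.62, 0.82) = 0.82
~((q \/ r) \/ ((p \/ (q \/ q)) \/ ((r -> ~(p \/ q)) -> ~r))) = 1 − 0.82 = 0.18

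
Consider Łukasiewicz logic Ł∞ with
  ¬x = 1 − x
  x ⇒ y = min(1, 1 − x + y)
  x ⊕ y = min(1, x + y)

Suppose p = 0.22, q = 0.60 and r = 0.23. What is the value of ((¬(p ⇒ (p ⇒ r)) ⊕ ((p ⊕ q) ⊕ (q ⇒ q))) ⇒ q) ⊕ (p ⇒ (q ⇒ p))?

1.00

p ⇒ r = min(1, 1 − 0.22 + 0.23) = min(1, 1.01) = 1.00
p ⇒ (p ⇒ r) = min(1, 1 − 0.22 + 1.00) = min(1, 1.78) = 1.00
¬(p ⇒ (p ⇒ r)) = 1 − 1.00 = 0.00
p ⊕ q = min(1, 0.22 + 0.60) = min(1, 0.82) = 0.82
q ⇒ q = min(1, 1 − 0.60 + 0.60) = min(1, 1.00) = 1.00
(p ⊕ q) ⊕ (q ⇒ q) = min(1, 0.82 + 1.00) = min(1, 1.82) = 1.00
¬(p ⇒ (p ⇒ r)) ⊕ ((p ⊕ q) ⊕ (q ⇒ q)) = min(1, 0.00 + 1.00) = min(1, 1.00) = 1.00
(¬(p ⇒ (p ⇒ r)) ⊕ ((p ⊕ q) ⊕ (q ⇒ q))) ⇒ q = min(1, 1 − 1.00 + 0.60) = min(1, 0.60) = 0.60
q ⇒ p = min(1, 1 − 0.60 + 0.22) = min(1, 0.62) = 0.62
p ⇒ (q ⇒ p) = min(1, 1 − 0.22 + 0.62) = min(1, 1.40) = 1.00
((¬(p ⇒ (p ⇒ r)) ⊕ ((p ⊕ q) ⊕ (q ⇒ q))) ⇒ q) ⊕ (p ⇒ (q ⇒ p)) = min(1, 0.60 + 1.00) = min(1, 1.60) = 1.00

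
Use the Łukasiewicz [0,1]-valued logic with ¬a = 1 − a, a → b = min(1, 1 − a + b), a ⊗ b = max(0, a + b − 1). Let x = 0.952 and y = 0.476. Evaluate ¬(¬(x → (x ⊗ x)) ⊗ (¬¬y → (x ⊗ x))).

x ⊗ x = max(0, 0.952 + 0.952 − 1) = max(0, 0.904) = 0.904
x → (x ⊗ x) = min(1, 1 − 0.952 + 0.904) = min(1, 0.952) = 0.952
¬(x → (x ⊗ x)) = 1 − 0.952 = 0.048
¬y = 1 − 0.476 = 0.524
¬¬y = 1 − 0.524 = 0.476
¬¬y → (x ⊗ x) = min(1, 1 − 0.476 + 0.904) = min(1, 1.428) = 1.000
¬(x → (x ⊗ x)) ⊗ (¬¬y → (x ⊗ x)) = max(0, 0.048 + 1.000 − 1) = max(0, 0.048) = 0.048
¬(¬(x → (x ⊗ x)) ⊗ (¬¬y → (x ⊗ x))) = 1 − 0.048 = 0.952

0.952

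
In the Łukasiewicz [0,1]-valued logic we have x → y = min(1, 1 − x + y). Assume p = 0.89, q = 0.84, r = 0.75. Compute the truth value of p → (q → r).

q → r = min(1, 1 − 0.84 + 0.75) = min(1, 0.91) = 0.91
p → (q → r) = min(1, 1 − 0.89 + 0.91) = min(1, 1.02) = 1.00

1.00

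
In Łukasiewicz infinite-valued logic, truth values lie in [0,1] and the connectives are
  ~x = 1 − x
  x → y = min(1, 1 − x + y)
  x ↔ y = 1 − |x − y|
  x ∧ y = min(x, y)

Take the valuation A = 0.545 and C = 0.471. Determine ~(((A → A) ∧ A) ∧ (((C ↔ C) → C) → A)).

0.455

A → A = min(1, 1 − 0.545 + 0.545) = min(1, 1.000) = 1.000
(A → A) ∧ A = min(1.000, 0.545) = 0.545
C ↔ C = 1 − |0.471 − 0.471| = 1 − 0.000 = 1.000
(C ↔ C) → C = min(1, 1 − 1.000 + 0.471) = min(1, 0.471) = 0.471
((C ↔ C) → C) → A = min(1, 1 − 0.471 + 0.545) = min(1, 1.074) = 1.000
((A → A) ∧ A) ∧ (((C ↔ C) → C) → A) = min(0.545, 1.000) = 0.545
~(((A → A) ∧ A) ∧ (((C ↔ C) → C) → A)) = 1 − 0.545 = 0.455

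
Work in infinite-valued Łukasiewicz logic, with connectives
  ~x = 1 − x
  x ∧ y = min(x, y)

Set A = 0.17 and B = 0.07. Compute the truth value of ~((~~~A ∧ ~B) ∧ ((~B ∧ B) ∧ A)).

~A = 1 − 0.17 = 0.83
~~A = 1 − 0.83 = 0.17
~~~A = 1 − 0.17 = 0.83
~B = 1 − 0.07 = 0.93
~~~A ∧ ~B = min(0.83, 0.93) = 0.83
~B ∧ B = min(0.93, 0.07) = 0.07
(~B ∧ B) ∧ A = min(0.07, 0.17) = 0.07
(~~~A ∧ ~B) ∧ ((~B ∧ B) ∧ A) = min(0.83, 0.07) = 0.07
~((~~~A ∧ ~B) ∧ ((~B ∧ B) ∧ A)) = 1 − 0.07 = 0.93

0.93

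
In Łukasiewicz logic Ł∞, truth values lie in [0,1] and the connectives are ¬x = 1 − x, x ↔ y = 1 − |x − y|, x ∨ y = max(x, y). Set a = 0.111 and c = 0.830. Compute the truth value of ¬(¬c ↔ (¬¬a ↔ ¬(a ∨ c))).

0.771

¬c = 1 − 0.830 = 0.170
¬a = 1 − 0.111 = 0.889
¬¬a = 1 − 0.889 = 0.111
a ∨ c = max(0.111, 0.830) = 0.830
¬(a ∨ c) = 1 − 0.830 = 0.170
¬¬a ↔ ¬(a ∨ c) = 1 − |0.111 − 0.170| = 1 − 0.059 = 0.941
¬c ↔ (¬¬a ↔ ¬(a ∨ c)) = 1 − |0.170 − 0.941| = 1 − 0.771 = 0.229
¬(¬c ↔ (¬¬a ↔ ¬(a ∨ c))) = 1 − 0.229 = 0.771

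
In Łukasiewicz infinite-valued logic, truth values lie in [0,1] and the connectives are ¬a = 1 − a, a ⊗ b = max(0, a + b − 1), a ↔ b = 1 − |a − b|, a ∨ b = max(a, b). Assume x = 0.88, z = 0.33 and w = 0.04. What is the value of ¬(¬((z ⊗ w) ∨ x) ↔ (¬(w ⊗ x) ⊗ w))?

z ⊗ w = max(0, 0.33 + 0.04 − 1) = max(0, -0.63) = 0.00
(z ⊗ w) ∨ x = max(0.00, 0.88) = 0.88
¬((z ⊗ w) ∨ x) = 1 − 0.88 = 0.12
w ⊗ x = max(0, 0.04 + 0.88 − 1) = max(0, -0.08) = 0.00
¬(w ⊗ x) = 1 − 0.00 = 1.00
¬(w ⊗ x) ⊗ w = max(0, 1.00 + 0.04 − 1) = max(0, 0.04) = 0.04
¬((z ⊗ w) ∨ x) ↔ (¬(w ⊗ x) ⊗ w) = 1 − |0.12 − 0.04| = 1 − 0.08 = 0.92
¬(¬((z ⊗ w) ∨ x) ↔ (¬(w ⊗ x) ⊗ w)) = 1 − 0.92 = 0.08

0.08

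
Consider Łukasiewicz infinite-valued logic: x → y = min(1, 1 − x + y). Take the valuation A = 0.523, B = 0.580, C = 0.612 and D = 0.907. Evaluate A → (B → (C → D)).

C → D = min(1, 1 − 0.612 + 0.907) = min(1, 1.295) = 1.000
B → (C → D) = min(1, 1 − 0.580 + 1.000) = min(1, 1.420) = 1.000
A → (B → (C → D)) = min(1, 1 − 0.523 + 1.000) = min(1, 1.477) = 1.000

1.000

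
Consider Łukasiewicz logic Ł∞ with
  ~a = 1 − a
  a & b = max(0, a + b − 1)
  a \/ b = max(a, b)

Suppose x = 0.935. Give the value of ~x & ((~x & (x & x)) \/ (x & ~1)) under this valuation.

~x = 1 − 0.935 = 0.065
x & x = max(0, 0.935 + 0.935 − 1) = max(0, 0.870) = 0.870
~x & (x & x) = max(0, 0.065 + 0.870 − 1) = max(0, -0.065) = 0.000
~1 = 1 − 1.000 = 0.000
x & ~1 = max(0, 0.935 + 0.000 − 1) = max(0, -0.065) = 0.000
(~x & (x & x)) \/ (x & ~1) = max(0.000, 0.000) = 0.000
~x & ((~x & (x & x)) \/ (x & ~1)) = max(0, 0.065 + 0.000 − 1) = max(0, -0.935) = 0.000

0.000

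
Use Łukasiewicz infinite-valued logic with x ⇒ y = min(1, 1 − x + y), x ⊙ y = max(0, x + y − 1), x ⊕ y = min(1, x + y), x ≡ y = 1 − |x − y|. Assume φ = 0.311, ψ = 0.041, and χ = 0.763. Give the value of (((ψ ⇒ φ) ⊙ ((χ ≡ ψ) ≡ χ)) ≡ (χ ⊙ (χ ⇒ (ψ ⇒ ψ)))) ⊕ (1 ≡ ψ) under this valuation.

0.793

ψ ⇒ φ = min(1, 1 − 0.041 + 0.311) = min(1, 1.270) = 1.000
χ ≡ ψ = 1 − |0.763 − 0.041| = 1 − 0.722 = 0.278
(χ ≡ ψ) ≡ χ = 1 − |0.278 − 0.763| = 1 − 0.485 = 0.515
(ψ ⇒ φ) ⊙ ((χ ≡ ψ) ≡ χ) = max(0, 1.000 + 0.515 − 1) = max(0, 0.515) = 0.515
ψ ⇒ ψ = min(1, 1 − 0.041 + 0.041) = min(1, 1.000) = 1.000
χ ⇒ (ψ ⇒ ψ) = min(1, 1 − 0.763 + 1.000) = min(1, 1.237) = 1.000
χ ⊙ (χ ⇒ (ψ ⇒ ψ)) = max(0, 0.763 + 1.000 − 1) = max(0, 0.763) = 0.763
((ψ ⇒ φ) ⊙ ((χ ≡ ψ) ≡ χ)) ≡ (χ ⊙ (χ ⇒ (ψ ⇒ ψ))) = 1 − |0.515 − 0.763| = 1 − 0.248 = 0.752
1 ≡ ψ = 1 − |1.000 − 0.041| = 1 − 0.959 = 0.041
(((ψ ⇒ φ) ⊙ ((χ ≡ ψ) ≡ χ)) ≡ (χ ⊙ (χ ⇒ (ψ ⇒ ψ)))) ⊕ (1 ≡ ψ) = min(1, 0.752 + 0.041) = min(1, 0.793) = 0.793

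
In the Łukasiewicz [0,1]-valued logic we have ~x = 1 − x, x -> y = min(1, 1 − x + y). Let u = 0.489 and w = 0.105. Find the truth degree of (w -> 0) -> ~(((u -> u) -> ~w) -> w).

0.895

w -> 0 = min(1, 1 − 0.105 + 0.000) = min(1, 0.895) = 0.895
u -> u = min(1, 1 − 0.489 + 0.489) = min(1, 1.000) = 1.000
~w = 1 − 0.105 = 0.895
(u -> u) -> ~w = min(1, 1 − 1.000 + 0.895) = min(1, 0.895) = 0.895
((u -> u) -> ~w) -> w = min(1, 1 − 0.895 + 0.105) = min(1, 0.210) = 0.210
~(((u -> u) -> ~w) -> w) = 1 − 0.210 = 0.790
(w -> 0) -> ~(((u -> u) -> ~w) -> w) = min(1, 1 − 0.895 + 0.790) = min(1, 0.895) = 0.895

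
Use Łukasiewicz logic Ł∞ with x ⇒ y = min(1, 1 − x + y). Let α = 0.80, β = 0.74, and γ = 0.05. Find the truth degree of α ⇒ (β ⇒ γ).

β ⇒ γ = min(1, 1 − 0.74 + 0.05) = min(1, 0.31) = 0.31
α ⇒ (β ⇒ γ) = min(1, 1 − 0.80 + 0.31) = min(1, 0.51) = 0.51

0.51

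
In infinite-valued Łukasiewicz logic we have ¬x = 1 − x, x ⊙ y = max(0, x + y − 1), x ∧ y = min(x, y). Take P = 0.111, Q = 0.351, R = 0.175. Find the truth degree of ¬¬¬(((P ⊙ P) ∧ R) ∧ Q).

1.000

P ⊙ P = max(0, 0.111 + 0.111 − 1) = max(0, -0.778) = 0.000
(P ⊙ P) ∧ R = min(0.000, 0.175) = 0.000
((P ⊙ P) ∧ R) ∧ Q = min(0.000, 0.351) = 0.000
¬(((P ⊙ P) ∧ R) ∧ Q) = 1 − 0.000 = 1.000
¬¬(((P ⊙ P) ∧ R) ∧ Q) = 1 − 1.000 = 0.000
¬¬¬(((P ⊙ P) ∧ R) ∧ Q) = 1 − 0.000 = 1.000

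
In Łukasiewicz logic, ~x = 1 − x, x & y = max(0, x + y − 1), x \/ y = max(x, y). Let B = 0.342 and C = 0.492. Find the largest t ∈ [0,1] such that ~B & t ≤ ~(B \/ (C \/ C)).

~B = 1 − 0.342 = 0.658
So the left factor is ~B = 0.658.
C \/ C = max(0.492, 0.492) = 0.492
B \/ (C \/ C) = max(0.342, 0.492) = 0.492
~(B \/ (C \/ C)) = 1 − 0.492 = 0.508
So the right-hand bound is ~(B \/ (C \/ C)) = 0.508.
The residuum of the Łukasiewicz t-norm gives the supremum: min(1, 1 − 0.658 + 0.508).
1 − 0.658 + 0.508 = 0.850, so t = min(1, 0.850) = 0.850.
Check: 0.658 & 0.850 = max(0, 0.508) = 0.508 ≤ 0.508.

0.850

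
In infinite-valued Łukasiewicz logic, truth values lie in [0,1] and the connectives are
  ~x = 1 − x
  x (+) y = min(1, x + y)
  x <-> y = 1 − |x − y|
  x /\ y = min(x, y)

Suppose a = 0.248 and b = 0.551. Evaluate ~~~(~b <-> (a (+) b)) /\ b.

0.350

~b = 1 − 0.551 = 0.449
a (+) b = min(1, 0.248 + 0.551) = min(1, 0.799) = 0.799
~b <-> (a (+) b) = 1 − |0.449 − 0.799| = 1 − 0.350 = 0.650
~(~b <-> (a (+) b)) = 1 − 0.650 = 0.350
~~(~b <-> (a (+) b)) = 1 − 0.350 = 0.650
~~~(~b <-> (a (+) b)) = 1 − 0.650 = 0.350
~~~(~b <-> (a (+) b)) /\ b = min(0.350, 0.551) = 0.350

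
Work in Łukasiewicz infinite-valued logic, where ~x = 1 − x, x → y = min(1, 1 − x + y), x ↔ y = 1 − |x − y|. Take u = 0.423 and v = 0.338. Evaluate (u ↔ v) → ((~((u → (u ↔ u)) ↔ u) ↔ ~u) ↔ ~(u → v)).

u ↔ v = 1 − |0.423 − 0.338| = 1 − 0.085 = 0.915
u ↔ u = 1 − |0.423 − 0.423| = 1 − 0.000 = 1.000
u → (u ↔ u) = min(1, 1 − 0.423 + 1.000) = min(1, 1.577) = 1.000
(u → (u ↔ u)) ↔ u = 1 − |1.000 − 0.423| = 1 − 0.577 = 0.423
~((u → (u ↔ u)) ↔ u) = 1 − 0.423 = 0.577
~u = 1 − 0.423 = 0.577
~((u → (u ↔ u)) ↔ u) ↔ ~u = 1 − |0.577 − 0.577| = 1 − 0.000 = 1.000
u → v = min(1, 1 − 0.423 + 0.338) = min(1, 0.915) = 0.915
~(u → v) = 1 − 0.915 = 0.085
(~((u → (u ↔ u)) ↔ u) ↔ ~u) ↔ ~(u → v) = 1 − |1.000 − 0.085| = 1 − 0.915 = 0.085
(u ↔ v) → ((~((u → (u ↔ u)) ↔ u) ↔ ~u) ↔ ~(u → v)) = min(1, 1 − 0.915 + 0.085) = min(1, 0.170) = 0.170

0.170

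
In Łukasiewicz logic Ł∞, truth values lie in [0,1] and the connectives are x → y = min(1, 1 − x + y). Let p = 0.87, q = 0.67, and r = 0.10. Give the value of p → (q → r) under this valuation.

q → r = min(1, 1 − 0.67 + 0.10) = min(1, 0.43) = 0.43
p → (q → r) = min(1, 1 − 0.87 + 0.43) = min(1, 0.56) = 0.56

0.56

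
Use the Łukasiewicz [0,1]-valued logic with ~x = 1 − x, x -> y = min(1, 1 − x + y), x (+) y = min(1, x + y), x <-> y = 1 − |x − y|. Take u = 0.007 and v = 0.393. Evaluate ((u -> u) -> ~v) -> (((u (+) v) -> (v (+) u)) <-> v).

u -> u = min(1, 1 − 0.007 + 0.007) = min(1, 1.000) = 1.000
~v = 1 − 0.393 = 0.607
(u -> u) -> ~v = min(1, 1 − 1.000 + 0.607) = min(1, 0.607) = 0.607
u (+) v = min(1, 0.007 + 0.393) = min(1, 0.400) = 0.400
v (+) u = min(1, 0.393 + 0.007) = min(1, 0.400) = 0.400
(u (+) v) -> (v (+) u) = min(1, 1 − 0.400 + 0.400) = min(1, 1.000) = 1.000
((u (+) v) -> (v (+) u)) <-> v = 1 − |1.000 − 0.393| = 1 − 0.607 = 0.393
((u -> u) -> ~v) -> (((u (+) v) -> (v (+) u)) <-> v) = min(1, 1 − 0.607 + 0.393) = min(1, 0.786) = 0.786

0.786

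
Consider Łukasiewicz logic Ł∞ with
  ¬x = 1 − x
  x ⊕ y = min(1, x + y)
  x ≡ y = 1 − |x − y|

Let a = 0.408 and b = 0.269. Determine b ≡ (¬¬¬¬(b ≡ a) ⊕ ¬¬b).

0.269

b ≡ a = 1 − |0.269 − 0.408| = 1 − 0.139 = 0.861
¬(b ≡ a) = 1 − 0.861 = 0.139
¬¬(b ≡ a) = 1 − 0.139 = 0.861
¬¬¬(b ≡ a) = 1 − 0.861 = 0.139
¬¬¬¬(b ≡ a) = 1 − 0.139 = 0.861
¬b = 1 − 0.269 = 0.731
¬¬b = 1 − 0.731 = 0.269
¬¬¬¬(b ≡ a) ⊕ ¬¬b = min(1, 0.861 + 0.269) = min(1, 1.130) = 1.000
b ≡ (¬¬¬¬(b ≡ a) ⊕ ¬¬b) = 1 − |0.269 − 1.000| = 1 − 0.731 = 0.269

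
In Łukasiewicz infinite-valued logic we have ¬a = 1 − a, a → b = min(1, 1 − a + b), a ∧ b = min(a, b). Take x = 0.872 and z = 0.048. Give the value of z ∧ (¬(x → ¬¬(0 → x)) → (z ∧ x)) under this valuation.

0 → x = min(1, 1 − 0.000 + 0.872) = min(1, 1.872) = 1.000
¬(0 → x) = 1 − 1.000 = 0.000
¬¬(0 → x) = 1 − 0.000 = 1.000
x → ¬¬(0 → x) = min(1, 1 − 0.872 + 1.000) = min(1, 1.128) = 1.000
¬(x → ¬¬(0 → x)) = 1 − 1.000 = 0.000
z ∧ x = min(0.048, 0.872) = 0.048
¬(x → ¬¬(0 → x)) → (z ∧ x) = min(1, 1 − 0.000 + 0.048) = min(1, 1.048) = 1.000
z ∧ (¬(x → ¬¬(0 → x)) → (z ∧ x)) = min(0.048, 1.000) = 0.048

0.048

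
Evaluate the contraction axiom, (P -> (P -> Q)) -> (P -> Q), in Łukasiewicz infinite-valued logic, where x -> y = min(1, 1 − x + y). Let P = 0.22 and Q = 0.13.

0.91

P -> Q = min(1, 1 − 0.22 + 0.13) = min(1, 0.91) = 0.91
P -> (P -> Q) = min(1, 1 − 0.22 + 0.91) = min(1, 1.69) = 1.00
(P -> (P -> Q)) -> (P -> Q) = min(1, 1 − 1.00 + 0.91) = min(1, 0.91) = 0.91
(The value 0.91 < 1 shows this instance is not satisfied; fails in Ł∞ (the t-norm is not idempotent).)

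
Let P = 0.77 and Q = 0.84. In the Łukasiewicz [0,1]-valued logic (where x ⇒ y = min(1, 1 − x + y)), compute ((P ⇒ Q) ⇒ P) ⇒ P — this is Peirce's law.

1.00

P ⇒ Q = min(1, 1 − 0.77 + 0.84) = min(1, 1.07) = 1.00
(P ⇒ Q) ⇒ P = min(1, 1 − 1.00 + 0.77) = min(1, 0.77) = 0.77
((P ⇒ Q) ⇒ P) ⇒ P = min(1, 1 − 0.77 + 0.77) = min(1, 1.00) = 1.00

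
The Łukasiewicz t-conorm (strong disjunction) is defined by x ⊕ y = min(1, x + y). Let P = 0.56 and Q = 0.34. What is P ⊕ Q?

P ⊕ Q = min(1, 0.56 + 0.34) = min(1, 0.90) = 0.90
For comparison, the Gödel t-conorm max(x, y) would give 0.56.

0.90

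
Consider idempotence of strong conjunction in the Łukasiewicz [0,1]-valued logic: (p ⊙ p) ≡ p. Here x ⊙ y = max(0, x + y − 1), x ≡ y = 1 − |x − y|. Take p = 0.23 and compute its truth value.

0.77

p ⊙ p = max(0, 0.23 + 0.23 − 1) = max(0, -0.54) = 0.00
(p ⊙ p) ≡ p = 1 − |0.00 − 0.23| = 1 − 0.23 = 0.77
(The value 0.77 < 1 shows this instance is not satisfied; fails in Ł∞ since a ⊗ a = max(0, 2a−1) ≠ a in general.)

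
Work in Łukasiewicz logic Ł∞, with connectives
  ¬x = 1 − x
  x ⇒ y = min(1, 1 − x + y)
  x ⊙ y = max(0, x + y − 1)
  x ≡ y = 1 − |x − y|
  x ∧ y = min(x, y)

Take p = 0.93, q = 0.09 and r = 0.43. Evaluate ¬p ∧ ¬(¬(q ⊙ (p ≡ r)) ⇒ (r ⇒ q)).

¬p = 1 − 0.93 = 0.07
p ≡ r = 1 − |0.93 − 0.43| = 1 − 0.50 = 0.50
q ⊙ (p ≡ r) = max(0, 0.09 + 0.50 − 1) = max(0, -0.41) = 0.00
¬(q ⊙ (p ≡ r)) = 1 − 0.00 = 1.00
r ⇒ q = min(1, 1 − 0.43 + 0.09) = min(1, 0.66) = 0.66
¬(q ⊙ (p ≡ r)) ⇒ (r ⇒ q) = min(1, 1 − 1.00 + 0.66) = min(1, 0.66) = 0.66
¬(¬(q ⊙ (p ≡ r)) ⇒ (r ⇒ q)) = 1 − 0.66 = 0.34
¬p ∧ ¬(¬(q ⊙ (p ≡ r)) ⇒ (r ⇒ q)) = min(0.07, 0.34) = 0.07

0.07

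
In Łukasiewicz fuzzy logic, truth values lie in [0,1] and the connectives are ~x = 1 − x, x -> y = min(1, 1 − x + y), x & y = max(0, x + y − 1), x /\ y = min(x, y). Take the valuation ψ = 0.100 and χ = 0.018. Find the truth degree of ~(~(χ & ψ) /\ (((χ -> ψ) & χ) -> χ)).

0.000

χ & ψ = max(0, 0.018 + 0.100 − 1) = max(0, -0.882) = 0.000
~(χ & ψ) = 1 − 0.000 = 1.000
χ -> ψ = min(1, 1 − 0.018 + 0.100) = min(1, 1.082) = 1.000
(χ -> ψ) & χ = max(0, 1.000 + 0.018 − 1) = max(0, 0.018) = 0.018
((χ -> ψ) & χ) -> χ = min(1, 1 − 0.018 + 0.018) = min(1, 1.000) = 1.000
~(χ & ψ) /\ (((χ -> ψ) & χ) -> χ) = min(1.000, 1.000) = 1.000
~(~(χ & ψ) /\ (((χ -> ψ) & χ) -> χ)) = 1 − 1.000 = 0.000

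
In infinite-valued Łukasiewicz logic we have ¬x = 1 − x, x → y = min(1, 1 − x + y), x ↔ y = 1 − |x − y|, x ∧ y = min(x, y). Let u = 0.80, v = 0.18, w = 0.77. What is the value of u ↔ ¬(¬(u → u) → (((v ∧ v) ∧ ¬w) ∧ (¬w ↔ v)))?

0.20

u → u = min(1, 1 − 0.80 + 0.80) = min(1, 1.00) = 1.00
¬(u → u) = 1 − 1.00 = 0.00
v ∧ v = min(0.18, 0.18) = 0.18
¬w = 1 − 0.77 = 0.23
(v ∧ v) ∧ ¬w = min(0.18, 0.23) = 0.18
¬w ↔ v = 1 − |0.23 − 0.18| = 1 − 0.05 = 0.95
((v ∧ v) ∧ ¬w) ∧ (¬w ↔ v) = min(0.18, 0.95) = 0.18
¬(u → u) → (((v ∧ v) ∧ ¬w) ∧ (¬w ↔ v)) = min(1, 1 − 0.00 + 0.18) = min(1, 1.18) = 1.00
¬(¬(u → u) → (((v ∧ v) ∧ ¬w) ∧ (¬w ↔ v))) = 1 − 1.00 = 0.00
u ↔ ¬(¬(u → u) → (((v ∧ v) ∧ ¬w) ∧ (¬w ↔ v))) = 1 − |0.80 − 0.00| = 1 − 0.80 = 0.20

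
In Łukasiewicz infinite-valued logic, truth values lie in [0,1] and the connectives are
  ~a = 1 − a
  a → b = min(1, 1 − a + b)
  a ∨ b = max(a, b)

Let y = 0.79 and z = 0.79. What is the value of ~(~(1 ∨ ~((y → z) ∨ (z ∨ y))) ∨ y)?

0.21

y → z = min(1, 1 − 0.79 + 0.79) = min(1, 1.00) = 1.00
z ∨ y = max(0.79, 0.79) = 0.79
(y → z) ∨ (z ∨ y) = max(1.00, 0.79) = 1.00
~((y → z) ∨ (z ∨ y)) = 1 − 1.00 = 0.00
1 ∨ ~((y → z) ∨ (z ∨ y)) = max(1.00, 0.00) = 1.00
~(1 ∨ ~((y → z) ∨ (z ∨ y))) = 1 − 1.00 = 0.00
~(1 ∨ ~((y → z) ∨ (z ∨ y))) ∨ y = max(0.00, 0.79) = 0.79
~(~(1 ∨ ~((y → z) ∨ (z ∨ y))) ∨ y) = 1 − 0.79 = 0.21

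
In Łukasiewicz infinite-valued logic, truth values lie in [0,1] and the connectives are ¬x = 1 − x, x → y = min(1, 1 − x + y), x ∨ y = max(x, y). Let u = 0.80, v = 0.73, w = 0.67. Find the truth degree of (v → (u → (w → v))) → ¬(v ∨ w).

0.27

w → v = min(1, 1 − 0.67 + 0.73) = min(1, 1.06) = 1.00
u → (w → v) = min(1, 1 − 0.80 + 1.00) = min(1, 1.20) = 1.00
v → (u → (w → v)) = min(1, 1 − 0.73 + 1.00) = min(1, 1.27) = 1.00
v ∨ w = max(0.73, 0.67) = 0.73
¬(v ∨ w) = 1 − 0.73 = 0.27
(v → (u → (w → v))) → ¬(v ∨ w) = min(1, 1 − 1.00 + 0.27) = min(1, 0.27) = 0.27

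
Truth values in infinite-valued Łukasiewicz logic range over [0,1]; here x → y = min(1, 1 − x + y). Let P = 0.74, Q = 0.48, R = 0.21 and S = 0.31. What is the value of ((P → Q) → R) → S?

P → Q = min(1, 1 − 0.74 + 0.48) = min(1, 0.74) = 0.74
(P → Q) → R = min(1, 1 − 0.74 + 0.21) = min(1, 0.47) = 0.47
((P → Q) → R) → S = min(1, 1 − 0.47 + 0.31) = min(1, 0.84) = 0.84

0.84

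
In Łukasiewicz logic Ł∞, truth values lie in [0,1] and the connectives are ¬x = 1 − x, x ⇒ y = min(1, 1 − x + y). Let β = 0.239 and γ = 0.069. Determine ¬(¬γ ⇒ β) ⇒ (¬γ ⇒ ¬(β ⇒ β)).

¬γ = 1 − 0.069 = 0.931
¬γ ⇒ β = min(1, 1 − 0.931 + 0.239) = min(1, 0.308) = 0.308
¬(¬γ ⇒ β) = 1 − 0.308 = 0.692
β ⇒ β = min(1, 1 − 0.239 + 0.239) = min(1, 1.000) = 1.000
¬(β ⇒ β) = 1 − 1.000 = 0.000
¬γ ⇒ ¬(β ⇒ β) = min(1, 1 − 0.931 + 0.000) = min(1, 0.069) = 0.069
¬(¬γ ⇒ β) ⇒ (¬γ ⇒ ¬(β ⇒ β)) = min(1, 1 − 0.692 + 0.069) = min(1, 0.377) = 0.377

0.377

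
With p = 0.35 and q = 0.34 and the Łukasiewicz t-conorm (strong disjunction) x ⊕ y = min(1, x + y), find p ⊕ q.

p ⊕ q = min(1, 0.35 + 0.34) = min(1, 0.69) = 0.69
For comparison, the Gödel t-conorm max(x, y) would give 0.35.

0.69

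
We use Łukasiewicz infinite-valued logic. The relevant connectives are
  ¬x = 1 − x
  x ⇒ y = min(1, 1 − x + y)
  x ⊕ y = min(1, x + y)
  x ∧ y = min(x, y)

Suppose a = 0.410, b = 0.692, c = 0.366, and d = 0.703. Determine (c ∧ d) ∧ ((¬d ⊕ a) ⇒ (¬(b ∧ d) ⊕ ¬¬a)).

c ∧ d = min(0.366, 0.703) = 0.366
¬d = 1 − 0.703 = 0.297
¬d ⊕ a = min(1, 0.297 + 0.410) = min(1, 0.707) = 0.707
b ∧ d = min(0.692, 0.703) = 0.692
¬(b ∧ d) = 1 − 0.692 = 0.308
¬a = 1 − 0.410 = 0.590
¬¬a = 1 − 0.590 = 0.410
¬(b ∧ d) ⊕ ¬¬a = min(1, 0.308 + 0.410) = min(1, 0.718) = 0.718
(¬d ⊕ a) ⇒ (¬(b ∧ d) ⊕ ¬¬a) = min(1, 1 − 0.707 + 0.718) = min(1, 1.011) = 1.000
(c ∧ d) ∧ ((¬d ⊕ a) ⇒ (¬(b ∧ d) ⊕ ¬¬a)) = min(0.366, 1.000) = 0.366

0.366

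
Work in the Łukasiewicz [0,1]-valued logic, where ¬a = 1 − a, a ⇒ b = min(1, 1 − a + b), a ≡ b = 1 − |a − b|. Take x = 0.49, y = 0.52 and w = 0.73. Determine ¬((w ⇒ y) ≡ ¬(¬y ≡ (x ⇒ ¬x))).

w ⇒ y = min(1, 1 − 0.73 + 0.52) = min(1, 0.79) = 0.79
¬y = 1 − 0.52 = 0.48
¬x = 1 − 0.49 = 0.51
x ⇒ ¬x = min(1, 1 − 0.49 + 0.51) = min(1, 1.02) = 1.00
¬y ≡ (x ⇒ ¬x) = 1 − |0.48 − 1.00| = 1 − 0.52 = 0.48
¬(¬y ≡ (x ⇒ ¬x)) = 1 − 0.48 = 0.52
(w ⇒ y) ≡ ¬(¬y ≡ (x ⇒ ¬x)) = 1 − |0.79 − 0.52| = 1 − 0.27 = 0.73
¬((w ⇒ y) ≡ ¬(¬y ≡ (x ⇒ ¬x))) = 1 − 0.73 = 0.27

0.27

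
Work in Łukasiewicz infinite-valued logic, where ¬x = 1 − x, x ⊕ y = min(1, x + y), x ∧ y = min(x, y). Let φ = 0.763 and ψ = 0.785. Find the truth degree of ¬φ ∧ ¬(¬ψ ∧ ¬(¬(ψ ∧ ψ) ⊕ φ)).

¬φ = 1 − 0.763 = 0.237
¬ψ = 1 − 0.785 = 0.215
ψ ∧ ψ = min(0.785, 0.785) = 0.785
¬(ψ ∧ ψ) = 1 − 0.785 = 0.215
¬(ψ ∧ ψ) ⊕ φ = min(1, 0.215 + 0.763) = min(1, 0.978) = 0.978
¬(¬(ψ ∧ ψ) ⊕ φ) = 1 − 0.978 = 0.022
¬ψ ∧ ¬(¬(ψ ∧ ψ) ⊕ φ) = min(0.215, 0.022) = 0.022
¬(¬ψ ∧ ¬(¬(ψ ∧ ψ) ⊕ φ)) = 1 − 0.022 = 0.978
¬φ ∧ ¬(¬ψ ∧ ¬(¬(ψ ∧ ψ) ⊕ φ)) = min(0.237, 0.978) = 0.237

0.237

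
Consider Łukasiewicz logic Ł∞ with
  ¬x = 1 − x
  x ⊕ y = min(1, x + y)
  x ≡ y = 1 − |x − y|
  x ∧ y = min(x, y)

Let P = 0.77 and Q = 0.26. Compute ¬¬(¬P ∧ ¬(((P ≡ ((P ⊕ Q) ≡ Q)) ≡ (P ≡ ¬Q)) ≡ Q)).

0.23

¬P = 1 − 0.77 = 0.23
P ⊕ Q = min(1, 0.77 + 0.26) = min(1, 1.03) = 1.00
(P ⊕ Q) ≡ Q = 1 − |1.00 − 0.26| = 1 − 0.74 = 0.26
P ≡ ((P ⊕ Q) ≡ Q) = 1 − |0.77 − 0.26| = 1 − 0.51 = 0.49
¬Q = 1 − 0.26 = 0.74
P ≡ ¬Q = 1 − |0.77 − 0.74| = 1 − 0.03 = 0.97
(P ≡ ((P ⊕ Q) ≡ Q)) ≡ (P ≡ ¬Q) = 1 − |0.49 − 0.97| = 1 − 0.48 = 0.52
((P ≡ ((P ⊕ Q) ≡ Q)) ≡ (P ≡ ¬Q)) ≡ Q = 1 − |0.52 − 0.26| = 1 − 0.26 = 0.74
¬(((P ≡ ((P ⊕ Q) ≡ Q)) ≡ (P ≡ ¬Q)) ≡ Q) = 1 − 0.74 = 0.26
¬P ∧ ¬(((P ≡ ((P ⊕ Q) ≡ Q)) ≡ (P ≡ ¬Q)) ≡ Q) = min(0.23, 0.26) = 0.23
¬(¬P ∧ ¬(((P ≡ ((P ⊕ Q) ≡ Q)) ≡ (P ≡ ¬Q)) ≡ Q)) = 1 − 0.23 = 0.77
¬¬(¬P ∧ ¬(((P ≡ ((P ⊕ Q) ≡ Q)) ≡ (P ≡ ¬Q)) ≡ Q)) = 1 − 0.77 = 0.23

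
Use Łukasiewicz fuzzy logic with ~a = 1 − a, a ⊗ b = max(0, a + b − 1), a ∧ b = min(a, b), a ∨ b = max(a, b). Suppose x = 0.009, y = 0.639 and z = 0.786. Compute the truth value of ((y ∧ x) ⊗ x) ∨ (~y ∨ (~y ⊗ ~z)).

y ∧ x = min(0.639, 0.009) = 0.009
(y ∧ x) ⊗ x = max(0, 0.009 + 0.009 − 1) = max(0, -0.982) = 0.000
~y = 1 − 0.639 = 0.361
~z = 1 − 0.786 = 0.214
~y ⊗ ~z = max(0, 0.361 + 0.214 − 1) = max(0, -0.425) = 0.000
~y ∨ (~y ⊗ ~z) = max(0.361, 0.000) = 0.361
((y ∧ x) ⊗ x) ∨ (~y ∨ (~y ⊗ ~z)) = max(0.000, 0.361) = 0.361

0.361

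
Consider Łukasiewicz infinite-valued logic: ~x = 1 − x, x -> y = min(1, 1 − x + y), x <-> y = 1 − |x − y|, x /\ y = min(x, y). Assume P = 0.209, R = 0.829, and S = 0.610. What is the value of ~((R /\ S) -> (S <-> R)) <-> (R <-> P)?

R /\ S = min(0.829, 0.610) = 0.610
S <-> R = 1 − |0.610 − 0.829| = 1 − 0.219 = 0.781
(R /\ S) -> (S <-> R) = min(1, 1 − 0.610 + 0.781) = min(1, 1.171) = 1.000
~((R /\ S) -> (S <-> R)) = 1 − 1.000 = 0.000
R <-> P = 1 − |0.829 − 0.209| = 1 − 0.620 = 0.380
~((R /\ S) -> (S <-> R)) <-> (R <-> P) = 1 − |0.000 − 0.380| = 1 − 0.380 = 0.620

0.620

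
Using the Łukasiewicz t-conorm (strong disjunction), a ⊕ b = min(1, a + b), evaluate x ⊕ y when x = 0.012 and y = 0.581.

x ⊕ y = min(1, 0.012 + 0.581) = min(1, 0.593) = 0.593
For comparison, the Gödel t-conorm max(a, b) would give 0.581.

0.593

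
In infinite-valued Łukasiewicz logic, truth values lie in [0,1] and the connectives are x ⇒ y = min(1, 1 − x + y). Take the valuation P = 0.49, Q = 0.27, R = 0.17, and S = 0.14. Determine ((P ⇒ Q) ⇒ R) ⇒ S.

P ⇒ Q = min(1, 1 − 0.49 + 0.27) = min(1, 0.78) = 0.78
(P ⇒ Q) ⇒ R = min(1, 1 − 0.78 + 0.17) = min(1, 0.39) = 0.39
((P ⇒ Q) ⇒ R) ⇒ S = min(1, 1 − 0.39 + 0.14) = min(1, 0.75) = 0.75

0.75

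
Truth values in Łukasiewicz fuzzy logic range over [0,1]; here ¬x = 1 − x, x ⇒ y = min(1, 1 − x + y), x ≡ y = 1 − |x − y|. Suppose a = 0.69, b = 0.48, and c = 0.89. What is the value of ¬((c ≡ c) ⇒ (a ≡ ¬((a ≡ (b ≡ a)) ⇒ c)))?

c ≡ c = 1 − |0.89 − 0.89| = 1 − 0.00 = 1.00
b ≡ a = 1 − |0.48 − 0.69| = 1 − 0.21 = 0.79
a ≡ (b ≡ a) = 1 − |0.69 − 0.79| = 1 − 0.10 = 0.90
(a ≡ (b ≡ a)) ⇒ c = min(1, 1 − 0.90 + 0.89) = min(1, 0.99) = 0.99
¬((a ≡ (b ≡ a)) ⇒ c) = 1 − 0.99 = 0.01
a ≡ ¬((a ≡ (b ≡ a)) ⇒ c) = 1 − |0.69 − 0.01| = 1 − 0.68 = 0.32
(c ≡ c) ⇒ (a ≡ ¬((a ≡ (b ≡ a)) ⇒ c)) = min(1, 1 − 1.00 + 0.32) = min(1, 0.32) = 0.32
¬((c ≡ c) ⇒ (a ≡ ¬((a ≡ (b ≡ a)) ⇒ c))) = 1 − 0.32 = 0.68

0.68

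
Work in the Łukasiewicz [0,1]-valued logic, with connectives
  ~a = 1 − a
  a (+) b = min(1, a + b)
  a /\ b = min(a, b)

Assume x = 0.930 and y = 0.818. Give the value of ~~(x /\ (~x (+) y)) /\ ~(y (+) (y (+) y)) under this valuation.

0.000

~x = 1 − 0.930 = 0.070
~x (+) y = min(1, 0.070 + 0.818) = min(1, 0.888) = 0.888
x /\ (~x (+) y) = min(0.930, 0.888) = 0.888
~(x /\ (~x (+) y)) = 1 − 0.888 = 0.112
~~(x /\ (~x (+) y)) = 1 − 0.112 = 0.888
y (+) y = min(1, 0.818 + 0.818) = min(1, 1.636) = 1.000
y (+) (y (+) y) = min(1, 0.818 + 1.000) = min(1, 1.818) = 1.000
~(y (+) (y (+) y)) = 1 − 1.000 = 0.000
~~(x /\ (~x (+) y)) /\ ~(y (+) (y (+) y)) = min(0.888, 0.000) = 0.000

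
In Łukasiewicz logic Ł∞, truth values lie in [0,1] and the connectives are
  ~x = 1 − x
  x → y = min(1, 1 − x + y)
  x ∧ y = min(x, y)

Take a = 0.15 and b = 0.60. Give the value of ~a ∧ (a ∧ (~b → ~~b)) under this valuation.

~a = 1 − 0.15 = 0.85
~b = 1 − 0.60 = 0.40
~~b = 1 − 0.40 = 0.60
~b → ~~b = min(1, 1 − 0.40 + 0.60) = min(1, 1.20) = 1.00
a ∧ (~b → ~~b) = min(0.15, 1.00) = 0.15
~a ∧ (a ∧ (~b → ~~b)) = min(0.85, 0.15) = 0.15

0.15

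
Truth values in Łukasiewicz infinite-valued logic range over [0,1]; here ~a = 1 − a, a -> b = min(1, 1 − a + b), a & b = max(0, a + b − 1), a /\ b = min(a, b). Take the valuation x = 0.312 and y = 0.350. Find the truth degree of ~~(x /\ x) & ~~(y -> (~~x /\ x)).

0.274

x /\ x = min(0.312, 0.312) = 0.312
~(x /\ x) = 1 − 0.312 = 0.688
~~(x /\ x) = 1 − 0.688 = 0.312
~x = 1 − 0.312 = 0.688
~~x = 1 − 0.688 = 0.312
~~x /\ x = min(0.312, 0.312) = 0.312
y -> (~~x /\ x) = min(1, 1 − 0.350 + 0.312) = min(1, 0.962) = 0.962
~(y -> (~~x /\ x)) = 1 − 0.962 = 0.038
~~(y -> (~~x /\ x)) = 1 − 0.038 = 0.962
~~(x /\ x) & ~~(y -> (~~x /\ x)) = max(0, 0.312 + 0.962 − 1) = max(0, 0.274) = 0.274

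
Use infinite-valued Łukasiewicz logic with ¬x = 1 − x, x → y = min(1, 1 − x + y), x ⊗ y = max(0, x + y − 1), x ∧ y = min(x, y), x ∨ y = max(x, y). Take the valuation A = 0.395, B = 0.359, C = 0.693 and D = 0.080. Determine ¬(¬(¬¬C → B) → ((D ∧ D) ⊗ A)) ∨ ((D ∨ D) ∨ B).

0.359

¬C = 1 − 0.693 = 0.307
¬¬C = 1 − 0.307 = 0.693
¬¬C → B = min(1, 1 − 0.693 + 0.359) = min(1, 0.666) = 0.666
¬(¬¬C → B) = 1 − 0.666 = 0.334
D ∧ D = min(0.080, 0.080) = 0.080
(D ∧ D) ⊗ A = max(0, 0.080 + 0.395 − 1) = max(0, -0.525) = 0.000
¬(¬¬C → B) → ((D ∧ D) ⊗ A) = min(1, 1 − 0.334 + 0.000) = min(1, 0.666) = 0.666
¬(¬(¬¬C → B) → ((D ∧ D) ⊗ A)) = 1 − 0.666 = 0.334
D ∨ D = max(0.080, 0.080) = 0.080
(D ∨ D) ∨ B = max(0.080, 0.359) = 0.359
¬(¬(¬¬C → B) → ((D ∧ D) ⊗ A)) ∨ ((D ∨ D) ∨ B) = max(0.334, 0.359) = 0.359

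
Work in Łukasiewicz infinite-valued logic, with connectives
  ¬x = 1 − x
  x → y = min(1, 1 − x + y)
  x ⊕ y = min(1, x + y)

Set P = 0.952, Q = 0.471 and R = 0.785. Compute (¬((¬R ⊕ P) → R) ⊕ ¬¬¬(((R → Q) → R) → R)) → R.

¬R = 1 − 0.785 = 0.215
¬R ⊕ P = min(1, 0.215 + 0.952) = min(1, 1.167) = 1.000
(¬R ⊕ P) → R = min(1, 1 − 1.000 + 0.785) = min(1, 0.785) = 0.785
¬((¬R ⊕ P) → R) = 1 − 0.785 = 0.215
R → Q = min(1, 1 − 0.785 + 0.471) = min(1, 0.686) = 0.686
(R → Q) → R = min(1, 1 − 0.686 + 0.785) = min(1, 1.099) = 1.000
((R → Q) → R) → R = min(1, 1 − 1.000 + 0.785) = min(1, 0.785) = 0.785
¬(((R → Q) → R) → R) = 1 − 0.785 = 0.215
¬¬(((R → Q) → R) → R) = 1 − 0.215 = 0.785
¬¬¬(((R → Q) → R) → R) = 1 − 0.785 = 0.215
¬((¬R ⊕ P) → R) ⊕ ¬¬¬(((R → Q) → R) → R) = min(1, 0.215 + 0.215) = min(1, 0.430) = 0.430
(¬((¬R ⊕ P) → R) ⊕ ¬¬¬(((R → Q) → R) → R)) → R = min(1, 1 − 0.430 + 0.785) = min(1, 1.355) = 1.000

1.000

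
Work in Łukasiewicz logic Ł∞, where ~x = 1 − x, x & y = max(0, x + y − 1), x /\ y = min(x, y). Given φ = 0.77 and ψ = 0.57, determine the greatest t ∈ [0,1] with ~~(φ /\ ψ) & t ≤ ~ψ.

0.86

φ /\ ψ = min(0.77, 0.57) = 0.57
~(φ /\ ψ) = 1 − 0.57 = 0.43
~~(φ /\ ψ) = 1 − 0.43 = 0.57
So the left factor is ~~(φ /\ ψ) = 0.57.
~ψ = 1 − 0.57 = 0.43
So the right-hand bound is ~ψ = 0.43.
The residuum of the Łukasiewicz t-norm gives the supremum: min(1, 1 − 0.57 + 0.43).
1 − 0.57 + 0.43 = 0.86, so t = min(1, 0.86) = 0.86.
Check: 0.57 & 0.86 = max(0, 0.43) = 0.43 ≤ 0.43.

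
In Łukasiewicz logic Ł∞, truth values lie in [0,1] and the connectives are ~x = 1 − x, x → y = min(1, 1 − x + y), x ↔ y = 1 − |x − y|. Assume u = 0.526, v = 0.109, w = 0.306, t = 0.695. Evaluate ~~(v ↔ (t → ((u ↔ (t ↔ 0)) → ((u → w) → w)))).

t ↔ 0 = 1 − |0.695 − 0.000| = 1 − 0.695 = 0.305
u ↔ (t ↔ 0) = 1 − |0.526 − 0.305| = 1 − 0.221 = 0.779
u → w = min(1, 1 − 0.526 + 0.306) = min(1, 0.780) = 0.780
(u → w) → w = min(1, 1 − 0.780 + 0.306) = min(1, 0.526) = 0.526
(u ↔ (t ↔ 0)) → ((u → w) → w) = min(1, 1 − 0.779 + 0.526) = min(1, 0.747) = 0.747
t → ((u ↔ (t ↔ 0)) → ((u → w) → w)) = min(1, 1 − 0.695 + 0.747) = min(1, 1.052) = 1.000
v ↔ (t → ((u ↔ (t ↔ 0)) → ((u → w) → w))) = 1 − |0.109 − 1.000| = 1 − 0.891 = 0.109
~(v ↔ (t → ((u ↔ (t ↔ 0)) → ((u → w) → w)))) = 1 − 0.109 = 0.891
~~(v ↔ (t → ((u ↔ (t ↔ 0)) → ((u → w) → w)))) = 1 − 0.891 = 0.109

0.109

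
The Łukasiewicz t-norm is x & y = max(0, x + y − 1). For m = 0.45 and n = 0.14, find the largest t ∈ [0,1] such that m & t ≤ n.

The residuum of the Łukasiewicz t-norm gives the supremum: min(1, 1 − 0.45 + 0.14).
1 − 0.45 + 0.14 = 0.69, so t = min(1, 0.69) = 0.69.
Check: 0.45 & 0.69 = max(0, 0.14) = 0.14 ≤ 0.14.

0.69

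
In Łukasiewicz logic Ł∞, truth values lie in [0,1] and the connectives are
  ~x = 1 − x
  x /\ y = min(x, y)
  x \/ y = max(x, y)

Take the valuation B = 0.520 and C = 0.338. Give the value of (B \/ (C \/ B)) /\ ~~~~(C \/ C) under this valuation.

0.338

C \/ B = max(0.338, 0.520) = 0.520
B \/ (C \/ B) = max(0.520, 0.520) = 0.520
C \/ C = max(0.338, 0.338) = 0.338
~(C \/ C) = 1 − 0.338 = 0.662
~~(C \/ C) = 1 − 0.662 = 0.338
~~~(C \/ C) = 1 − 0.338 = 0.662
~~~~(C \/ C) = 1 − 0.662 = 0.338
(B \/ (C \/ B)) /\ ~~~~(C \/ C) = min(0.520, 0.338) = 0.338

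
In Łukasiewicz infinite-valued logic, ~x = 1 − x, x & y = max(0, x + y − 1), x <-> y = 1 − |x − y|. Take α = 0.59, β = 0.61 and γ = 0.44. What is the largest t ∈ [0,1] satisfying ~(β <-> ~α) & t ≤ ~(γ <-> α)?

~α = 1 − 0.59 = 0.41
β <-> ~α = 1 − |0.61 − 0.41| = 1 − 0.20 = 0.80
~(β <-> ~α) = 1 − 0.80 = 0.20
So the left factor is ~(β <-> ~α) = 0.20.
γ <-> α = 1 − |0.44 − 0.59| = 1 − 0.15 = 0.85
~(γ <-> α) = 1 − 0.85 = 0.15
So the right-hand bound is ~(γ <-> α) = 0.15.
The residuum of the Łukasiewicz t-norm gives the supremum: min(1, 1 − 0.20 + 0.15).
1 − 0.20 + 0.15 = 0.95, so t = min(1, 0.95) = 0.95.
Check: 0.20 & 0.95 = max(0, 0.15) = 0.15 ≤ 0.15.

0.95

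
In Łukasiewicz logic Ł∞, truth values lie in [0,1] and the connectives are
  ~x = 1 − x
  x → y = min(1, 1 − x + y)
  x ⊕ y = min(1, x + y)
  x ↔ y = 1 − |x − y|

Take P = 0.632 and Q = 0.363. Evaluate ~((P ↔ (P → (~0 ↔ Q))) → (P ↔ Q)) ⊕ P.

0.802

~0 = 1 − 0.000 = 1.000
~0 ↔ Q = 1 − |1.000 − 0.363| = 1 − 0.637 = 0.363
P → (~0 ↔ Q) = min(1, 1 − 0.632 + 0.363) = min(1, 0.731) = 0.731
P ↔ (P → (~0 ↔ Q)) = 1 − |0.632 − 0.731| = 1 − 0.099 = 0.901
P ↔ Q = 1 − |0.632 − 0.363| = 1 − 0.269 = 0.731
(P ↔ (P → (~0 ↔ Q))) → (P ↔ Q) = min(1, 1 − 0.901 + 0.731) = min(1, 0.830) = 0.830
~((P ↔ (P → (~0 ↔ Q))) → (P ↔ Q)) = 1 − 0.830 = 0.170
~((P ↔ (P → (~0 ↔ Q))) → (P ↔ Q)) ⊕ P = min(1, 0.170 + 0.632) = min(1, 0.802) = 0.802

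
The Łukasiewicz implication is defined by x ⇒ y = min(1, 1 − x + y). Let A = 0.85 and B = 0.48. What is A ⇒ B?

0.63

A ⇒ B = min(1, 1 − 0.85 + 0.48) = min(1, 0.63) = 0.63
For comparison, the Gödel implication (1 if x ≤ y else y) would give 0.48.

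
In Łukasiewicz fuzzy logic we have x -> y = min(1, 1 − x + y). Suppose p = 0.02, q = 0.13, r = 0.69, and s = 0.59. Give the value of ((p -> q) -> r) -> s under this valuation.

0.90

p -> q = min(1, 1 − 0.02 + 0.13) = min(1, 1.11) = 1.00
(p -> q) -> r = min(1, 1 − 1.00 + 0.69) = min(1, 0.69) = 0.69
((p -> q) -> r) -> s = min(1, 1 − 0.69 + 0.59) = min(1, 0.90) = 0.90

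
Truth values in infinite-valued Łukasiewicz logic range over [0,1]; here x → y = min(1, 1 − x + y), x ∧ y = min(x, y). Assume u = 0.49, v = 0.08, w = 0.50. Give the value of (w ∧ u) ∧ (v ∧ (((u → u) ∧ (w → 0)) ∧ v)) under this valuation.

w ∧ u = min(0.50, 0.49) = 0.49
u → u = min(1, 1 − 0.49 + 0.49) = min(1, 1.00) = 1.00
w → 0 = min(1, 1 − 0.50 + 0.00) = min(1, 0.50) = 0.50
(u → u) ∧ (w → 0) = min(1.00, 0.50) = 0.50
((u → u) ∧ (w → 0)) ∧ v = min(0.50, 0.08) = 0.08
v ∧ (((u → u) ∧ (w → 0)) ∧ v) = min(0.08, 0.08) = 0.08
(w ∧ u) ∧ (v ∧ (((u → u) ∧ (w → 0)) ∧ v)) = min(0.49, 0.08) = 0.08

0.08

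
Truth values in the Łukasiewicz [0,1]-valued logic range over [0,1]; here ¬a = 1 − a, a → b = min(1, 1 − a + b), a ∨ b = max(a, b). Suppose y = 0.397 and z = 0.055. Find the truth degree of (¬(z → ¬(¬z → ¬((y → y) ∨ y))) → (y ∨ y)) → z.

0.055

¬z = 1 − 0.055 = 0.945
y → y = min(1, 1 − 0.397 + 0.397) = min(1, 1.000) = 1.000
(y → y) ∨ y = max(1.000, 0.397) = 1.000
¬((y → y) ∨ y) = 1 − 1.000 = 0.000
¬z → ¬((y → y) ∨ y) = min(1, 1 − 0.945 + 0.000) = min(1, 0.055) = 0.055
¬(¬z → ¬((y → y) ∨ y)) = 1 − 0.055 = 0.945
z → ¬(¬z → ¬((y → y) ∨ y)) = min(1, 1 − 0.055 + 0.945) = min(1, 1.890) = 1.000
¬(z → ¬(¬z → ¬((y → y) ∨ y))) = 1 − 1.000 = 0.000
y ∨ y = max(0.397, 0.397) = 0.397
¬(z → ¬(¬z → ¬((y → y) ∨ y))) → (y ∨ y) = min(1, 1 − 0.000 + 0.397) = min(1, 1.397) = 1.000
(¬(z → ¬(¬z → ¬((y → y) ∨ y))) → (y ∨ y)) → z = min(1, 1 − 1.000 + 0.055) = min(1, 0.055) = 0.055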